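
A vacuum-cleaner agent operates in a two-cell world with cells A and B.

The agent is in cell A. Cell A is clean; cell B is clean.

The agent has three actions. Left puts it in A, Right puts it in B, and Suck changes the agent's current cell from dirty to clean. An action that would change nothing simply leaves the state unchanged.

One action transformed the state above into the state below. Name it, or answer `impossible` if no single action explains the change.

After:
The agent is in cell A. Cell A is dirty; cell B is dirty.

impossible

try  Left: (A; A:clean, B:clean)
try Right: (B; A:clean, B:clean)
try  Suck: (A; A:clean, B:clean)
no single action produces the after-state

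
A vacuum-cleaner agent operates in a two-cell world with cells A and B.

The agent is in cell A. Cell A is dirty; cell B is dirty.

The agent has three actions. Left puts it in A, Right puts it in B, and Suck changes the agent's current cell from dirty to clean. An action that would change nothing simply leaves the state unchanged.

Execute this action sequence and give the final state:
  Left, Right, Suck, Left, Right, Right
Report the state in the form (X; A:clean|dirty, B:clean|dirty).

1) do Left; now (A; A:dirty, B:dirty)
2) do Right; now (B; A:dirty, B:dirty)
3) do Suck; now (B; A:dirty, B:clean)
4) do Left; now (A; A:dirty, B:clean)
5) do Right; now (B; A:dirty, B:clean)
6) do Right; now (B; A:dirty, B:clean)

(B; A:dirty, B:clean)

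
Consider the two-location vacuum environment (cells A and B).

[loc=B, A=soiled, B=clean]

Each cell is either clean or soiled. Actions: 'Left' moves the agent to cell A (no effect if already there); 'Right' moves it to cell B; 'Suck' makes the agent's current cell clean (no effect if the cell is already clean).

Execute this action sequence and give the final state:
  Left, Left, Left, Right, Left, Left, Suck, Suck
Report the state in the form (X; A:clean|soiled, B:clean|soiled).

(A; A:clean, B:clean)

Left (#1): (A; A:soiled, B:clean)
Left (#2): (A; A:soiled, B:clean)
Left (#3): (A; A:soiled, B:clean)
Right (#4): (B; A:soiled, B:clean)
Left (#5): (A; A:soiled, B:clean)
Left (#6): (A; A:soiled, B:clean)
Suck (#7): (A; A:clean, B:clean)
Suck (#8): (A; A:clean, B:clean)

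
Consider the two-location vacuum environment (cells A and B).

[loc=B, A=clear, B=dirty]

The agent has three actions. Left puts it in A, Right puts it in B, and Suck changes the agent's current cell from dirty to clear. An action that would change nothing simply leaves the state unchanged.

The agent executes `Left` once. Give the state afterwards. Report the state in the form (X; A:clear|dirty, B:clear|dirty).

start: (B; A:clear, B:dirty)
Left (#1): (A; A:clear, B:dirty)

(A; A:clear, B:dirty)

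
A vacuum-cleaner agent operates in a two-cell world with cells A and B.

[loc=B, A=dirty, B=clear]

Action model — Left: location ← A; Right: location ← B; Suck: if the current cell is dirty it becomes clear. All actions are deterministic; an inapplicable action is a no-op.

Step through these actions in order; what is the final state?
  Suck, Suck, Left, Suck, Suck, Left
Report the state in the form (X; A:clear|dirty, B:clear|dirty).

t=1 Suck ⇒ (B; A:dirty, B:clear)
t=2 Suck ⇒ (B; A:dirty, B:clear)
t=3 Left ⇒ (A; A:dirty, B:clear)
t=4 Suck ⇒ (A; A:clear, B:clear)
t=5 Suck ⇒ (A; A:clear, B:clear)
t=6 Left ⇒ (A; A:clear, B:clear)

(A; A:clear, B:clear)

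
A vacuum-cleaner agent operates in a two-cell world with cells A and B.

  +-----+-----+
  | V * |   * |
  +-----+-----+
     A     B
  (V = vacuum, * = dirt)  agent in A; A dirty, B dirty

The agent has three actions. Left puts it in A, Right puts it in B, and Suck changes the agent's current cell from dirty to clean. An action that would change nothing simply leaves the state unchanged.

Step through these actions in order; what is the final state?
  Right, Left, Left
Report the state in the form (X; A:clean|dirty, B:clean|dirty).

1) do Right; now (B; A:dirty, B:dirty)
2) do Left; now (A; A:dirty, B:dirty)
3) do Left; now (A; A:dirty, B:dirty)

(A; A:dirty, B:dirty)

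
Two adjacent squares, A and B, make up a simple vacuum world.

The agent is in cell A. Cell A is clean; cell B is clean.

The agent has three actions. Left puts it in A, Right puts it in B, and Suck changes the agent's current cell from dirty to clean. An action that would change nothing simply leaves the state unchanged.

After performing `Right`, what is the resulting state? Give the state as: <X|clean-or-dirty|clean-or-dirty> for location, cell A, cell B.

<B|clean|clean>

start: <A|clean|clean>
step 1/1 (Right): <B|clean|clean>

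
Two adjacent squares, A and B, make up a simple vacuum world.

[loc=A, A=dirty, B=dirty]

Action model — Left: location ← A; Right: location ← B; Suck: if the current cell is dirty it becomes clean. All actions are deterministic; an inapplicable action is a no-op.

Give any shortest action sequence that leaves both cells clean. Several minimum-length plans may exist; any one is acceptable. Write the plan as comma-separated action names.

Suck, Right, Suck

Suck (#1): (A; A:clean, B:dirty)
Right (#2): (B; A:clean, B:dirty)
Suck (#3): (B; A:clean, B:clean)
min 3: Suck A + move + Suck B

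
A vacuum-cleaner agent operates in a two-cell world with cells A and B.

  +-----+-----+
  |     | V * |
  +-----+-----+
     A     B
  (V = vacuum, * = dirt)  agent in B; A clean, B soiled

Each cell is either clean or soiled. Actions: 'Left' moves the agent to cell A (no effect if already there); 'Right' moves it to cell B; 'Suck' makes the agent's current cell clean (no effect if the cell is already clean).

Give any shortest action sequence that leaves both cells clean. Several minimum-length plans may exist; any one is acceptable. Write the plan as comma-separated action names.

Suck

[1] after Suck: in B — A clean, B clean
min 1: B is soiled, one Suck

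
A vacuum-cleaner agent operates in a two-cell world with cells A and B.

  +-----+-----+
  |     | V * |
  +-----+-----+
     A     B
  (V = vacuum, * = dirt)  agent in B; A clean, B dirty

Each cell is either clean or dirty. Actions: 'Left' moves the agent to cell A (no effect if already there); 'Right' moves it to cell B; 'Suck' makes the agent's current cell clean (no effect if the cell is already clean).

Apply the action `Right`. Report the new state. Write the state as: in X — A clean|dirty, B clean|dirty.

start: in B — A clean, B dirty
t=1 Right ⇒ in B — A clean, B dirty

in B — A clean, B dirty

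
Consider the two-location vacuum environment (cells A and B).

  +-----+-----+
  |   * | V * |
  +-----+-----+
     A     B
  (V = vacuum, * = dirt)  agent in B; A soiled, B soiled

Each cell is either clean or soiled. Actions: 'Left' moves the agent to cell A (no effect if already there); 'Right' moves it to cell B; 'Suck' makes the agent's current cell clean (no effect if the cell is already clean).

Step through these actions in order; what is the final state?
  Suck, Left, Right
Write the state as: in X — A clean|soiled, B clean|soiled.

[1] after Suck: in B — A soiled, B clean
[2] after Left: in A — A soiled, B clean
[3] after Right: in B — A soiled, B clean

in B — A soiled, B clean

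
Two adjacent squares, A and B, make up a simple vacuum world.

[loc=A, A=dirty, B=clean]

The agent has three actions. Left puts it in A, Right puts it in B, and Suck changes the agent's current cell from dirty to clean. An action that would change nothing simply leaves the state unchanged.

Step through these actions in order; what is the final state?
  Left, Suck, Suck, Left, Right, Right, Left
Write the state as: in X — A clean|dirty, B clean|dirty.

Left (#1): in A — A dirty, B clean
Suck (#2): in A — A clean, B clean
Suck (#3): in A — A clean, B clean
Left (#4): in A — A clean, B clean
Right (#5): in B — A clean, B clean
Right (#6): in B — A clean, B clean
Left (#7): in A — A clean, B clean

in A — A clean, B clean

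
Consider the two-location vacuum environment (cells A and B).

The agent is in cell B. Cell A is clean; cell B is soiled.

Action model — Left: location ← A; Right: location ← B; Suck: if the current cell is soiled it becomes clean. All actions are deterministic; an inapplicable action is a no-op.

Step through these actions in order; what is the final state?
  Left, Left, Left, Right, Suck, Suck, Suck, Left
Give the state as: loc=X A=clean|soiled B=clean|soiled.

[1] after Left: loc=A A=clean B=soiled
[2] after Left: loc=A A=clean B=soiled
[3] after Left: loc=A A=clean B=soiled
[4] after Right: loc=B A=clean B=soiled
[5] after Suck: loc=B A=clean B=clean
[6] after Suck: loc=B A=clean B=clean
[7] after Suck: loc=B A=clean B=clean
[8] after Left: loc=A A=clean B=clean

loc=A A=clean B=clean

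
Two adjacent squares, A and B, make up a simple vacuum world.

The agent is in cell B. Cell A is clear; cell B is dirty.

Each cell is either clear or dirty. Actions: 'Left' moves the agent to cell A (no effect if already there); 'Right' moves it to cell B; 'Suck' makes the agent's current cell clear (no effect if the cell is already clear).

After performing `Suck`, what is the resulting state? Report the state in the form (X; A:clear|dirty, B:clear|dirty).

(B; A:clear, B:clear)

start: (B; A:clear, B:dirty)
Suck (#1): (B; A:clear, B:clear)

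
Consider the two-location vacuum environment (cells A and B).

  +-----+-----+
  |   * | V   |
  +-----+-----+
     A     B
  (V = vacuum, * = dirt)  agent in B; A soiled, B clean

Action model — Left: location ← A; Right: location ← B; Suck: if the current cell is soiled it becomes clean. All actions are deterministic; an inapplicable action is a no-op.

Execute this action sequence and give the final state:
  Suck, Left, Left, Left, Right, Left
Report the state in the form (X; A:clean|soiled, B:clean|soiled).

t=1 Suck ⇒ (B; A:soiled, B:clean)
t=2 Left ⇒ (A; A:soiled, B:clean)
t=3 Left ⇒ (A; A:soiled, B:clean)
t=4 Left ⇒ (A; A:soiled, B:clean)
t=5 Right ⇒ (B; A:soiled, B:clean)
t=6 Left ⇒ (A; A:soiled, B:clean)

(A; A:soiled, B:clean)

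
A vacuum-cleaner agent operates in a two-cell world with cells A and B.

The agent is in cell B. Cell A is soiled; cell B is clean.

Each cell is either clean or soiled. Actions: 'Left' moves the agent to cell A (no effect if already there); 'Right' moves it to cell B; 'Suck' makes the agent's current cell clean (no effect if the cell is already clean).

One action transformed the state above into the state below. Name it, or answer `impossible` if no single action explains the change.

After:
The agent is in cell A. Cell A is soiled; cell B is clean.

try  Left: <A|soiled|clean>  ← match
try Right: <B|soiled|clean>
try  Suck: <B|soiled|clean>

Left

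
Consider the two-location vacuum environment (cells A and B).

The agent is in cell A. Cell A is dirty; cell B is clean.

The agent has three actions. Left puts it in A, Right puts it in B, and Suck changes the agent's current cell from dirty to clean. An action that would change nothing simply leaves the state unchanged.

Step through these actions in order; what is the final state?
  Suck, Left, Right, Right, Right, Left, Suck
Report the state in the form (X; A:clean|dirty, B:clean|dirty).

(A; A:clean, B:clean)

1. Suck → (A; A:clean, B:clean)
2. Left → (A; A:clean, B:clean)
3. Right → (B; A:clean, B:clean)
4. Right → (B; A:clean, B:clean)
5. Right → (B; A:clean, B:clean)
6. Left → (A; A:clean, B:clean)
7. Suck → (A; A:clean, B:clean)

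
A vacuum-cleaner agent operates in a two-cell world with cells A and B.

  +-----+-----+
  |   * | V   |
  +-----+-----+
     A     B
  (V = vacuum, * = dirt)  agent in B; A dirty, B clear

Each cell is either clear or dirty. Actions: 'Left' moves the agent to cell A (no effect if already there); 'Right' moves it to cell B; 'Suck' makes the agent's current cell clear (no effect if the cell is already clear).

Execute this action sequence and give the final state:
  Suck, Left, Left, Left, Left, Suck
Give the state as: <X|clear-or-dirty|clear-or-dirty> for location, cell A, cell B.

<A|clear|clear>

[1] after Suck: <B|dirty|clear>
[2] after Left: <A|dirty|clear>
[3] after Left: <A|dirty|clear>
[4] after Left: <A|dirty|clear>
[5] after Left: <A|dirty|clear>
[6] after Suck: <A|clear|clear>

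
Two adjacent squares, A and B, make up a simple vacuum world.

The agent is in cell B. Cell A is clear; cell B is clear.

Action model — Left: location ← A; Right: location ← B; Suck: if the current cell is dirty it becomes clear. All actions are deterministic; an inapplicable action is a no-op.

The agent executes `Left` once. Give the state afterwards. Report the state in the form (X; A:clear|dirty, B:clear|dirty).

(A; A:clear, B:clear)

start: (B; A:clear, B:clear)
step 1/1 (Left): (A; A:clear, B:clear)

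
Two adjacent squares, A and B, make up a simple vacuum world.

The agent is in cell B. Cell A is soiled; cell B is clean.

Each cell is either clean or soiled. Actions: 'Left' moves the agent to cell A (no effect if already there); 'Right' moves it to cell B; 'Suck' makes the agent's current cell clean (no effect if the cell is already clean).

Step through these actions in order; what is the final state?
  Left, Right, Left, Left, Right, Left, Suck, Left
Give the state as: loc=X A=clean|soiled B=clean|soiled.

1) do Left; now loc=A A=soiled B=clean
2) do Right; now loc=B A=soiled B=clean
3) do Left; now loc=A A=soiled B=clean
4) do Left; now loc=A A=soiled B=clean
5) do Right; now loc=B A=soiled B=clean
6) do Left; now loc=A A=soiled B=clean
7) do Suck; now loc=A A=clean B=clean
8) do Left; now loc=A A=clean B=clean

loc=A A=clean B=clean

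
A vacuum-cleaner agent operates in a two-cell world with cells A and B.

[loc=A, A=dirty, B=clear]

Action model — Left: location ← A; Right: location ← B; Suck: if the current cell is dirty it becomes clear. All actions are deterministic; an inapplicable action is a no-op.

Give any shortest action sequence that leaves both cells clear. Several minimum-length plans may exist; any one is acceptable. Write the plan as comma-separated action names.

Suck

1) do Suck; now loc=A A=clear B=clear
min 1: A is dirty, one Suck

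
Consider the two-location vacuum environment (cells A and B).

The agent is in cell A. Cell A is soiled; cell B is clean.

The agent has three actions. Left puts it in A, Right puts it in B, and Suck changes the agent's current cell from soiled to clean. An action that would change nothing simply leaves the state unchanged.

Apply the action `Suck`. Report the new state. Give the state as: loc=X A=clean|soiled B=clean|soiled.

loc=A A=clean B=clean

start: loc=A A=soiled B=clean
Suck (#1): loc=A A=clean B=clean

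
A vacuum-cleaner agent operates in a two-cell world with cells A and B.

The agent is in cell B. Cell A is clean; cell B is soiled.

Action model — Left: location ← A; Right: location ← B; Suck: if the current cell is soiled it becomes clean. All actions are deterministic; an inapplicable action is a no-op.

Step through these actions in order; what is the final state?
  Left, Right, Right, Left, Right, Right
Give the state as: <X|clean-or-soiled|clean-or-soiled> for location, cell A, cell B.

<B|clean|soiled>

Left (#1): <A|clean|soiled>
Right (#2): <B|clean|soiled>
Right (#3): <B|clean|soiled>
Left (#4): <A|clean|soiled>
Right (#5): <B|clean|soiled>
Right (#6): <B|clean|soiled>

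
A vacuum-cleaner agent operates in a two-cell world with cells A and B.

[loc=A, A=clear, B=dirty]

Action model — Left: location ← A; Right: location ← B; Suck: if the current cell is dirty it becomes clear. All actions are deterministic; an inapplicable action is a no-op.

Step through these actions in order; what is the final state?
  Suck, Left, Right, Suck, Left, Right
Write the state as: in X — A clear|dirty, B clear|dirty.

in B — A clear, B clear

Suck (#1): in A — A clear, B dirty
Left (#2): in A — A clear, B dirty
Right (#3): in B — A clear, B dirty
Suck (#4): in B — A clear, B clear
Left (#5): in A — A clear, B clear
Right (#6): in B — A clear, B clear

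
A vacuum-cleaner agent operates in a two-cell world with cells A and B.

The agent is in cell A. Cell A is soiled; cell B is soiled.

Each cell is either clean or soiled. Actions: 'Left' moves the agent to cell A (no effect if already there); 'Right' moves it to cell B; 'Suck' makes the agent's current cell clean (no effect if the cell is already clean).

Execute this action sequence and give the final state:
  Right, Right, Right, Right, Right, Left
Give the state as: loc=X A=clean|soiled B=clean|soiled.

[1] after Right: loc=B A=soiled B=soiled
[2] after Right: loc=B A=soiled B=soiled
[3] after Right: loc=B A=soiled B=soiled
[4] after Right: loc=B A=soiled B=soiled
[5] after Right: loc=B A=soiled B=soiled
[6] after Left: loc=A A=soiled B=soiled

loc=A A=soiled B=soiled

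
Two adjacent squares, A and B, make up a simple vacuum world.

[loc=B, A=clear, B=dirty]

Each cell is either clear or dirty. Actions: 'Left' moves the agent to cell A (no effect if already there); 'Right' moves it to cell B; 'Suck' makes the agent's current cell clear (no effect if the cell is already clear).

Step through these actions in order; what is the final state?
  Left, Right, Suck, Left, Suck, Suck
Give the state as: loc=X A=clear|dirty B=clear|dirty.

loc=A A=clear B=clear

[1] after Left: loc=A A=clear B=dirty
[2] after Right: loc=B A=clear B=dirty
[3] after Suck: loc=B A=clear B=clear
[4] after Left: loc=A A=clear B=clear
[5] after Suck: loc=A A=clear B=clear
[6] after Suck: loc=A A=clear B=clear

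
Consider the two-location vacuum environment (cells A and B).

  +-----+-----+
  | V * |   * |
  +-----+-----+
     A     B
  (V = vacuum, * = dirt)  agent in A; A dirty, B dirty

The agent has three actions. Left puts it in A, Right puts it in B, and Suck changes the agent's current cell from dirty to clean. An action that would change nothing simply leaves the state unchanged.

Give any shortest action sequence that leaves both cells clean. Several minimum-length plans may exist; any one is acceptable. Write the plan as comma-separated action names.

Suck, Right, Suck

1. Suck → (A; A:clean, B:dirty)
2. Right → (B; A:clean, B:dirty)
3. Suck → (B; A:clean, B:clean)
min 3: Suck A + move + Suck B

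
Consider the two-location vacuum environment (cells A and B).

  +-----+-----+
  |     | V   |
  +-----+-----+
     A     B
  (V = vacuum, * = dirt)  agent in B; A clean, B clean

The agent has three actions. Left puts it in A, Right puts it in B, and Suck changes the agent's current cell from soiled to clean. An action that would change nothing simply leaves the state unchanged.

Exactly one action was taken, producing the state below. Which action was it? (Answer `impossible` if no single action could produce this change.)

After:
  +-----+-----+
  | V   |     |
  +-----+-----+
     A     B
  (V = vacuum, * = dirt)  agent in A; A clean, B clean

Left

try  Left: in A — A clean, B clean  ← match
try Right: in B — A clean, B clean
try  Suck: in B — A clean, B clean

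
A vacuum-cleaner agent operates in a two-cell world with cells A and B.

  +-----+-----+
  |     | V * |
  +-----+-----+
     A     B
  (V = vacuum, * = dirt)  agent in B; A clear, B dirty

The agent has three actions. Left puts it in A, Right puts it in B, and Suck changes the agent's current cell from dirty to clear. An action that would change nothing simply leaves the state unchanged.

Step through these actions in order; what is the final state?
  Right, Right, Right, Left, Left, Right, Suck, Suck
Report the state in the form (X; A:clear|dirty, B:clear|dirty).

1. Right → (B; A:clear, B:dirty)
2. Right → (B; A:clear, B:dirty)
3. Right → (B; A:clear, B:dirty)
4. Left → (A; A:clear, B:dirty)
5. Left → (A; A:clear, B:dirty)
6. Right → (B; A:clear, B:dirty)
7. Suck → (B; A:clear, B:clear)
8. Suck → (B; A:clear, B:clear)

(B; A:clear, B:clear)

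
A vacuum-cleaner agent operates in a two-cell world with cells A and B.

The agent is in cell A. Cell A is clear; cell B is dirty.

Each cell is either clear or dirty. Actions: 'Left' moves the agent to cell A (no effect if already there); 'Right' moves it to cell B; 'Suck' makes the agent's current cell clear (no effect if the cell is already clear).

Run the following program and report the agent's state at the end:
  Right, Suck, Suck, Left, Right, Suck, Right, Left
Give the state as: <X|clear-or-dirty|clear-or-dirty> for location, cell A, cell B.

[1] after Right: <B|clear|dirty>
[2] after Suck: <B|clear|clear>
[3] after Suck: <B|clear|clear>
[4] after Left: <A|clear|clear>
[5] after Right: <B|clear|clear>
[6] after Suck: <B|clear|clear>
[7] after Right: <B|clear|clear>
[8] after Left: <A|clear|clear>

<A|clear|clear>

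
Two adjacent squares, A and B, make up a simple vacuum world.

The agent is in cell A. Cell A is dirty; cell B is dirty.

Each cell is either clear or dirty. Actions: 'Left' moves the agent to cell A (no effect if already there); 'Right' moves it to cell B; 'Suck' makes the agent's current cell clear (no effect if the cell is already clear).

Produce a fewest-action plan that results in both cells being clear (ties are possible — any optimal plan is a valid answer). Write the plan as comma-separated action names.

Suck, Right, Suck

Suck (#1): (A; A:clear, B:dirty)
Right (#2): (B; A:clear, B:dirty)
Suck (#3): (B; A:clear, B:clear)
min 3: Suck A + move + Suck B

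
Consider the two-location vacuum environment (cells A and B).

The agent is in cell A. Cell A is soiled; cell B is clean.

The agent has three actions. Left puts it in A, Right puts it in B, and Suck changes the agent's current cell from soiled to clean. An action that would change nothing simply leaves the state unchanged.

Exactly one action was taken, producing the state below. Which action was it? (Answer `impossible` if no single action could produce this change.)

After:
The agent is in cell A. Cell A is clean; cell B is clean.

Suck

try  Left: loc=A A=soiled B=clean
try Right: loc=B A=soiled B=clean
try  Suck: loc=A A=clean B=clean  ← match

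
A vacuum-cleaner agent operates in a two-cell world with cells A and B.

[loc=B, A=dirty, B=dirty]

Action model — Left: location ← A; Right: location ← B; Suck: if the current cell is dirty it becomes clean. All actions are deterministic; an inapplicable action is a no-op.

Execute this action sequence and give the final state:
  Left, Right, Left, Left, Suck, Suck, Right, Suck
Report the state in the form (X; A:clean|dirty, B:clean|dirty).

1) do Left; now (A; A:dirty, B:dirty)
2) do Right; now (B; A:dirty, B:dirty)
3) do Left; now (A; A:dirty, B:dirty)
4) do Left; now (A; A:dirty, B:dirty)
5) do Suck; now (A; A:clean, B:dirty)
6) do Suck; now (A; A:clean, B:dirty)
7) do Right; now (B; A:clean, B:dirty)
8) do Suck; now (B; A:clean, B:clean)

(B; A:clean, B:clean)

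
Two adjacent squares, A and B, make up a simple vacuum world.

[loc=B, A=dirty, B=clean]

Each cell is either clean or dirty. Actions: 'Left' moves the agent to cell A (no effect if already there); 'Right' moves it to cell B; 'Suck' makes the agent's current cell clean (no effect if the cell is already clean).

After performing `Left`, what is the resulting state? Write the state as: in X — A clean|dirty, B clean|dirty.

in A — A dirty, B clean

start: in B — A dirty, B clean
[1] after Left: in A — A dirty, B clean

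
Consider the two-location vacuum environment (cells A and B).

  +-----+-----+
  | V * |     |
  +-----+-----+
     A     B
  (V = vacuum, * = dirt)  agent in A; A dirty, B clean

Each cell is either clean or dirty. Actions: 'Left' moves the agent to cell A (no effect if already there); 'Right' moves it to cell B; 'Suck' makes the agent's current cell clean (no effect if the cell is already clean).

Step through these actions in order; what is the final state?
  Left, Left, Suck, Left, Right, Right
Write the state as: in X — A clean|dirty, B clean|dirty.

in B — A clean, B clean

Left (#1): in A — A dirty, B clean
Left (#2): in A — A dirty, B clean
Suck (#3): in A — A clean, B clean
Left (#4): in A — A clean, B clean
Right (#5): in B — A clean, B clean
Right (#6): in B — A clean, B clean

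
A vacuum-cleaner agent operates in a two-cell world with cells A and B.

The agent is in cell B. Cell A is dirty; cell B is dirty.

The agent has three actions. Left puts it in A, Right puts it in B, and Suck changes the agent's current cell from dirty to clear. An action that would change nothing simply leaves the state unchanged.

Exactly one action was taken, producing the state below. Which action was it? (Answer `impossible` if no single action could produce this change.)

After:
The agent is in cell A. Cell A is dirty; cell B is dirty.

Left

try  Left: loc=A A=dirty B=dirty  ← match
try Right: loc=B A=dirty B=dirty
try  Suck: loc=B A=dirty B=clear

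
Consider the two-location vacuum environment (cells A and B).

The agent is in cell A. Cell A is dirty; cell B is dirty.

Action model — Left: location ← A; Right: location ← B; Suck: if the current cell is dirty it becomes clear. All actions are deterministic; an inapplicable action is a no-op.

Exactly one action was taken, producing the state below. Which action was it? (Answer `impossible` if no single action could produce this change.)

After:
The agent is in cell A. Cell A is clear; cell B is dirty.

Suck

try  Left: <A|dirty|dirty>
try Right: <B|dirty|dirty>
try  Suck: <A|clear|dirty>  ← match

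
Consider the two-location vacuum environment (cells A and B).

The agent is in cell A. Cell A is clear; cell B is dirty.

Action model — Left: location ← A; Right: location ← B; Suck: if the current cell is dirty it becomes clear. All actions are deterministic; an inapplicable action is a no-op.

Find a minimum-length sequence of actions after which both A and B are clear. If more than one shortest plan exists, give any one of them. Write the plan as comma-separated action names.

t=1 Right ⇒ (B; A:clear, B:dirty)
t=2 Suck ⇒ (B; A:clear, B:clear)
min 2: go B then Suck

Right, Suck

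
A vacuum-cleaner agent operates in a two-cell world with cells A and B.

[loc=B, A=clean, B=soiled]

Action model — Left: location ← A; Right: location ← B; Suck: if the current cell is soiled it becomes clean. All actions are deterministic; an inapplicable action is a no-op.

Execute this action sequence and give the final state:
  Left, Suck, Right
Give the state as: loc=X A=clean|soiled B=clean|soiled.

loc=B A=clean B=soiled

t=1 Left ⇒ loc=A A=clean B=soiled
t=2 Suck ⇒ loc=A A=clean B=soiled
t=3 Right ⇒ loc=B A=clean B=soiled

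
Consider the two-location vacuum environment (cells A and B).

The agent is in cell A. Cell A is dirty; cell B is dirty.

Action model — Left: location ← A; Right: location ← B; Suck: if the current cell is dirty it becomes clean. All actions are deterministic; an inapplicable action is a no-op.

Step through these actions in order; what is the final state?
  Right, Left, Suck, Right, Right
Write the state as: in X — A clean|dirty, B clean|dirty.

in B — A clean, B dirty

t=1 Right ⇒ in B — A dirty, B dirty
t=2 Left ⇒ in A — A dirty, B dirty
t=3 Suck ⇒ in A — A clean, B dirty
t=4 Right ⇒ in B — A clean, B dirty
t=5 Right ⇒ in B — A clean, B dirty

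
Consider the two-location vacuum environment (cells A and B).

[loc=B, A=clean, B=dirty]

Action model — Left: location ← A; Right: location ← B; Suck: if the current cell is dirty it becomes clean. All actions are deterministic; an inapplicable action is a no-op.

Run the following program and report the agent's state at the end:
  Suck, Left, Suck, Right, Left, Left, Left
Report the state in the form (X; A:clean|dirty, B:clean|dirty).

Suck (#1): (B; A:clean, B:clean)
Left (#2): (A; A:clean, B:clean)
Suck (#3): (A; A:clean, B:clean)
Right (#4): (B; A:clean, B:clean)
Left (#5): (A; A:clean, B:clean)
Left (#6): (A; A:clean, B:clean)
Left (#7): (A; A:clean, B:clean)

(A; A:clean, B:clean)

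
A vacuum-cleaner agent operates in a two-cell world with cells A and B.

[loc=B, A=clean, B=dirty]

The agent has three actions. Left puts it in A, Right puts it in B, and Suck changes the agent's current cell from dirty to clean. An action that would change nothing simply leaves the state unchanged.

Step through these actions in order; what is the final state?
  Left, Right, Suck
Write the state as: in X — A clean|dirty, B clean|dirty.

step 1/3 (Left): in A — A clean, B dirty
step 2/3 (Right): in B — A clean, B dirty
step 3/3 (Suck): in B — A clean, B clean

in B — A clean, B clean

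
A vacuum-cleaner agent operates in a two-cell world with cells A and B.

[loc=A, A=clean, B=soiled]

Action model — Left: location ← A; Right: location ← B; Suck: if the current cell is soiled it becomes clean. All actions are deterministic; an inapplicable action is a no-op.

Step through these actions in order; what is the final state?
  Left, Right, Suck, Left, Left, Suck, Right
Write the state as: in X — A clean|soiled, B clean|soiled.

in B — A clean, B clean

Left (#1): in A — A clean, B soiled
Right (#2): in B — A clean, B soiled
Suck (#3): in B — A clean, B clean
Left (#4): in A — A clean, B clean
Left (#5): in A — A clean, B clean
Suck (#6): in A — A clean, B clean
Right (#7): in B — A clean, B clean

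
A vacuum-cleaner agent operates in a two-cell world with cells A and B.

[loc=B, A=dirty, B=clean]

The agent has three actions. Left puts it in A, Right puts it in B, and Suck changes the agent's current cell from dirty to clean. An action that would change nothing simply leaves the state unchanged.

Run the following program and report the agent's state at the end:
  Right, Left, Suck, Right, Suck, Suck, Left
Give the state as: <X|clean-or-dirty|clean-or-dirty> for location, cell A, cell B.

<A|clean|clean>

step 1/7 (Right): <B|dirty|clean>
step 2/7 (Left): <A|dirty|clean>
step 3/7 (Suck): <A|clean|clean>
step 4/7 (Right): <B|clean|clean>
step 5/7 (Suck): <B|clean|clean>
step 6/7 (Suck): <B|clean|clean>
step 7/7 (Left): <A|clean|clean>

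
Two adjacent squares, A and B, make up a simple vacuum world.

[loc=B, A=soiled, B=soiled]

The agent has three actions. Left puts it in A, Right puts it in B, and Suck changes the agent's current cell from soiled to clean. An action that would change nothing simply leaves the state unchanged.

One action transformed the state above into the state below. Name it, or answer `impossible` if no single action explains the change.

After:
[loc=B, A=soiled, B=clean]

try  Left: <A|soiled|soiled>
try Right: <B|soiled|soiled>
try  Suck: <B|soiled|clean>  ← match

Suck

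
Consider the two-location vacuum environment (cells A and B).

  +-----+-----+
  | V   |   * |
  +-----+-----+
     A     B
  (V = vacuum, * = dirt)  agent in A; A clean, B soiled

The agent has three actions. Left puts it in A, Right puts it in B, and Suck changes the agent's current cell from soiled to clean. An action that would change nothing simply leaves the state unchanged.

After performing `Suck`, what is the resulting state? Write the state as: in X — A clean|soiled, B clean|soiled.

in A — A clean, B soiled

start: in A — A clean, B soiled
1. Suck → in A — A clean, B soiled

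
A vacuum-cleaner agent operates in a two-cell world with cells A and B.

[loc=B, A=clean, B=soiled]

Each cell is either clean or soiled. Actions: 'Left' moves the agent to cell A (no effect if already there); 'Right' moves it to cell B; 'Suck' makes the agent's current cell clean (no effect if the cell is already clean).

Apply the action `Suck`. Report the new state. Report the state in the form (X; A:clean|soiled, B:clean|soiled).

start: (B; A:clean, B:soiled)
[1] after Suck: (B; A:clean, B:clean)

(B; A:clean, B:clean)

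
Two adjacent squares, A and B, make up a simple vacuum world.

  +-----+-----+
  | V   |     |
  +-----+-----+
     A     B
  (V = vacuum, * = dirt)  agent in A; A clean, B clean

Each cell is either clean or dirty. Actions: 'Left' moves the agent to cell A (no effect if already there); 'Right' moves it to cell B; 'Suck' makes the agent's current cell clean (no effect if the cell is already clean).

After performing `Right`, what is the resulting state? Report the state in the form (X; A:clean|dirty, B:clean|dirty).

(B; A:clean, B:clean)

start: (A; A:clean, B:clean)
Right (#1): (B; A:clean, B:clean)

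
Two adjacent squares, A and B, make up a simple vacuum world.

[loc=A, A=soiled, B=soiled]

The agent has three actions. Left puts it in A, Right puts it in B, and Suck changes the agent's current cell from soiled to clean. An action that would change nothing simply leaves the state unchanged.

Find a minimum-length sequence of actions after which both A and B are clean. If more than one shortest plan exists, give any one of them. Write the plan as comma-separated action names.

step 1/3 (Suck): loc=A A=clean B=soiled
step 2/3 (Right): loc=B A=clean B=soiled
step 3/3 (Suck): loc=B A=clean B=clean
min 3: Suck A + move + Suck B

Suck, Right, Suck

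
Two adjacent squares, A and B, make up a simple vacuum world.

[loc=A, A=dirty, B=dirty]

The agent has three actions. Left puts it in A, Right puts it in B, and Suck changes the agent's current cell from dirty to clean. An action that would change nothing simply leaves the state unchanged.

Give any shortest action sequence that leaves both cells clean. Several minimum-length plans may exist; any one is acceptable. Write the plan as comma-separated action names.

t=1 Suck ⇒ (A; A:clean, B:dirty)
t=2 Right ⇒ (B; A:clean, B:dirty)
t=3 Suck ⇒ (B; A:clean, B:clean)
min 3: Suck A + move + Suck B

Suck, Right, Suck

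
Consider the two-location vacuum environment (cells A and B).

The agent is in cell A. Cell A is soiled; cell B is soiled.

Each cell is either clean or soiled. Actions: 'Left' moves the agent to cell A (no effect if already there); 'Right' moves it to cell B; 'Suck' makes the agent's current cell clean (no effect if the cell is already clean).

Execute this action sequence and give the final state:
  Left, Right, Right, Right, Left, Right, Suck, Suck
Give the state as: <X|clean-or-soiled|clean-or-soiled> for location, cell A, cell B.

t=1 Left ⇒ <A|soiled|soiled>
t=2 Right ⇒ <B|soiled|soiled>
t=3 Right ⇒ <B|soiled|soiled>
t=4 Right ⇒ <B|soiled|soiled>
t=5 Left ⇒ <A|soiled|soiled>
t=6 Right ⇒ <B|soiled|soiled>
t=7 Suck ⇒ <B|soiled|clean>
t=8 Suck ⇒ <B|soiled|clean>

<B|soiled|clean>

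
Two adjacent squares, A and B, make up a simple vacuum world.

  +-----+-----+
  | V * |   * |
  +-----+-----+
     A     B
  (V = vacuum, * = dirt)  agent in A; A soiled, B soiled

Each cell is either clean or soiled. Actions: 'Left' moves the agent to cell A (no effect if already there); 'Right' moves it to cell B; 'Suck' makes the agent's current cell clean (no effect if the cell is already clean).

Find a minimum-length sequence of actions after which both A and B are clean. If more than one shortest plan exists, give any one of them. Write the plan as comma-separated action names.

Suck (#1): <A|clean|soiled>
Right (#2): <B|clean|soiled>
Suck (#3): <B|clean|clean>
min 3: Suck A + move + Suck B

Suck, Right, Suck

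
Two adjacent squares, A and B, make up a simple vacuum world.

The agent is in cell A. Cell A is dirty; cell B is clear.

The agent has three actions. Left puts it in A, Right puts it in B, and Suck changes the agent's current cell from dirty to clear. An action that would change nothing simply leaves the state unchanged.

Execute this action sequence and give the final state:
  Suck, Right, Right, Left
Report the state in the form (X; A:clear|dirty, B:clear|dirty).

(A; A:clear, B:clear)

Suck (#1): (A; A:clear, B:clear)
Right (#2): (B; A:clear, B:clear)
Right (#3): (B; A:clear, B:clear)
Left (#4): (A; A:clear, B:clear)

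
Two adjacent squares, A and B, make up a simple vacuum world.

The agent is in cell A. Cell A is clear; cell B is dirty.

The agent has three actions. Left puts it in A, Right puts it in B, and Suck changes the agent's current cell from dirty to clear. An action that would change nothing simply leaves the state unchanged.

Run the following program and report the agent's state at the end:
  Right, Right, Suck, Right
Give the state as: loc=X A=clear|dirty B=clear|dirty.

1) do Right; now loc=B A=clear B=dirty
2) do Right; now loc=B A=clear B=dirty
3) do Suck; now loc=B A=clear B=clear
4) do Right; now loc=B A=clear B=clear

loc=B A=clear B=clear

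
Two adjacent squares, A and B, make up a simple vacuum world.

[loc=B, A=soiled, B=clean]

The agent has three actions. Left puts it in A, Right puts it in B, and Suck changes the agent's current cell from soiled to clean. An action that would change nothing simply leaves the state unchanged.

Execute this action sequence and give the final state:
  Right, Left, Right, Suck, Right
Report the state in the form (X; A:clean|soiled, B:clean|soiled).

(B; A:soiled, B:clean)

1. Right → (B; A:soiled, B:clean)
2. Left → (A; A:soiled, B:clean)
3. Right → (B; A:soiled, B:clean)
4. Suck → (B; A:soiled, B:clean)
5. Right → (B; A:soiled, B:clean)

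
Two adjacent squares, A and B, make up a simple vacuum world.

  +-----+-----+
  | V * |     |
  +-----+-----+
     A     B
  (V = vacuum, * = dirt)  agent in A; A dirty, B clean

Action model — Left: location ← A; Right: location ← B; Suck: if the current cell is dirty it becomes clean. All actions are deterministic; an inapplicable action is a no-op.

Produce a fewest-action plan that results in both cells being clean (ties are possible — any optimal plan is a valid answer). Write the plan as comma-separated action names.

Suck

Suck (#1): (A; A:clean, B:clean)
min 1: A is dirty, one Suck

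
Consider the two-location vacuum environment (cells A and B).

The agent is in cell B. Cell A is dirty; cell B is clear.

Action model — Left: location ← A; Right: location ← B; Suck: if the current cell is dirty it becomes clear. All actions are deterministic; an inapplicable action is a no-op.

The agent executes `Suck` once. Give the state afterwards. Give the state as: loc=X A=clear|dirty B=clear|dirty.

loc=B A=dirty B=clear

start: loc=B A=dirty B=clear
step 1/1 (Suck): loc=B A=dirty B=clear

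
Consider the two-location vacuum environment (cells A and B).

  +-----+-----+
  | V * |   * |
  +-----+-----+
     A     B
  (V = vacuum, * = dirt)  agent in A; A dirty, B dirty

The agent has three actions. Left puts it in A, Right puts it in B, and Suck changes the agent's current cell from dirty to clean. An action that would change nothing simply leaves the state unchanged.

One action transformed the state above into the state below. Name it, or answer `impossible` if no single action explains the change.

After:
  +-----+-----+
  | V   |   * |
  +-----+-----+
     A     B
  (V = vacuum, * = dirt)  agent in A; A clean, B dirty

Suck

try  Left: (A; A:dirty, B:dirty)
try Right: (B; A:dirty, B:dirty)
try  Suck: (A; A:clean, B:dirty)  ← match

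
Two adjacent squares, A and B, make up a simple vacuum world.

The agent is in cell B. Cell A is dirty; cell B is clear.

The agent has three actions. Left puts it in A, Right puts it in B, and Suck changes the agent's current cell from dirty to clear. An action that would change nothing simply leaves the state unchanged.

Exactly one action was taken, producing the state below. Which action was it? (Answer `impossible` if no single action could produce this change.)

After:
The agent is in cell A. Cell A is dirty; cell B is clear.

try  Left: (A; A:dirty, B:clear)  ← match
try Right: (B; A:dirty, B:clear)
try  Suck: (B; A:dirty, B:clear)

Left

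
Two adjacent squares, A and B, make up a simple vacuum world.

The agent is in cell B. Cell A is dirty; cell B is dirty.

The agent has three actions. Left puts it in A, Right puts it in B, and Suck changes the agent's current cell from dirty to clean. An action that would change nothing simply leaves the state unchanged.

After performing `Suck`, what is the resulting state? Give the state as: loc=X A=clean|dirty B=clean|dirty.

loc=B A=dirty B=clean

start: loc=B A=dirty B=dirty
Suck (#1): loc=B A=dirty B=clean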